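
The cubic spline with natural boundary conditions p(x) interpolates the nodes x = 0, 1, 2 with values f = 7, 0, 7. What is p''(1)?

21

Let M_i = p''(x_i). Step sizes h_i = 1, 1; slopes of the chords Δ_i = (y_(i+1) - y_i)/h_i = -7, 7.
  1·M_0 + 4·M_1 + 1·M_2 = 6(Δ_1 - Δ_0) = 84
Natural end conditions: M_0 = M_2 = 0.
Hence M_0 = 0, M_1 = 21, M_2 = 0.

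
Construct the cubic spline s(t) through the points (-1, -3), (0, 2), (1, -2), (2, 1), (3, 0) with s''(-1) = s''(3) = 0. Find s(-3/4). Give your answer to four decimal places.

-1.0511

Put m_i = s'' at the i-th knot. Here h = (1, 1, 1, 1) and Δ = (5, -4, 3, -1), so the interior equations h_(i-1)·m_(i-1) + 2(h_(i-1)+h_i)·m_i + h_i·m_(i+1) = 6(Δ_i − Δ_(i-1)) read
  1·m_0 + 4·m_1 + 1·m_2 = 6(Δ_1 - Δ_0) = -54
  1·m_1 + 4·m_2 + 1·m_3 = 6(Δ_2 - Δ_1) = 42
  1·m_2 + 4·m_3 + 1·m_4 = 6(Δ_3 - Δ_2) = -24
Natural end conditions: m_0 = m_4 = 0.
Forward elimination and back-substitution give m_0 = 0, m_1 = -501/28, m_2 = 123/7, m_3 = -291/28, m_4 = 0.
On [-1, 0], s(t) = -3 + 447/56·(t + 1) + 0·(t + 1)² - 167/56·(t + 1)³.
With (t + 1) = 1/4: s(-3/4) = -3767/3584.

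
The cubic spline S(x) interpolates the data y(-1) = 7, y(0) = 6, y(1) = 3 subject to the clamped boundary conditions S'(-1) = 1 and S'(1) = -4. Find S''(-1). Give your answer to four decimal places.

Let σ_i = S''(x_i). Step sizes h_i = 1, 1; slopes of the chords Δ_i = (y_(i+1) - y_i)/h_i = -1, -3.
  1·σ_0 + 4·σ_1 + 1·σ_2 = 6(Δ_1 - Δ_0) = -12
Clamped end conditions give two more equations: 2h_0·σ_0 + h_0·σ_1 = 6(Δ_0 - S'(-1)) = -12 and h_1·σ_1 + 2h_1·σ_2 = 6(S'(1) - Δ_1) = -6.
Solving: σ_0 = -11/2, σ_1 = -1, σ_2 = -5/2.

-5.5000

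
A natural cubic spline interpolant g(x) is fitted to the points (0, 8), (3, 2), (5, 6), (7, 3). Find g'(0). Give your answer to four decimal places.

Put σ_i = g'' at the i-th knot. Here h = (3, 2, 2) and Δ = (-2, 2, -3/2), so the interior equations h_(i-1)·σ_(i-1) + 2(h_(i-1)+h_i)·σ_i + h_i·σ_(i+1) = 6(Δ_i − Δ_(i-1)) read
  3·σ_0 + 10·σ_1 + 2·σ_2 = 6(Δ_1 - Δ_0) = 24
  2·σ_1 + 8·σ_2 + 2·σ_3 = 6(Δ_2 - Δ_1) = -21
Natural end conditions: σ_0 = σ_3 = 0.
Hence σ_0 = 0, σ_1 = 117/38, σ_2 = -129/38, σ_3 = 0.
On [0, 3], g'(x) = b_0 + 2c_0·x + 3d_0·x² with b_0 = Δ_0 - h_0(2σ_0 + σ_1)/6 = -269/76, c_0 = σ_0/2 = 0, d_0 = (σ_1 - σ_0)/(6h_0) = 13/76. So g'(0) = -269/76.

-3.5395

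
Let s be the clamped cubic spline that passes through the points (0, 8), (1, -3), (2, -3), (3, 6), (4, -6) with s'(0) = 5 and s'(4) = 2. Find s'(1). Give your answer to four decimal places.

-12.3036

Put σ_i = s'' at the i-th knot. Here h = (1, 1, 1, 1) and Δ = (-11, 0, 9, -12), so the interior equations h_(i-1)·σ_(i-1) + 2(h_(i-1)+h_i)·σ_i + h_i·σ_(i+1) = 6(Δ_i − Δ_(i-1)) read
  1·σ_0 + 4·σ_1 + 1·σ_2 = 6(Δ_1 - Δ_0) = 66
  1·σ_1 + 4·σ_2 + 1·σ_3 = 6(Δ_2 - Δ_1) = 54
  1·σ_2 + 4·σ_3 + 1·σ_4 = 6(Δ_3 - Δ_2) = -126
Clamped end conditions give two more equations: 2h_0·σ_0 + h_0·σ_1 = 6(Δ_0 - s'(0)) = -96 and h_3·σ_3 + 2h_3·σ_4 = 6(s'(4) - Δ_3) = 84.
Forward elimination and back-substitution give σ_0 = -1719/28, σ_1 = 375/14, σ_2 = 81/4, σ_3 = -753/14, σ_4 = 1929/28.
On [1, 2], s'(t) = b_1 + 2c_1·(t - 1) + 3d_1·(t - 1)² with b_1 = Δ_1 - h_1(2σ_1 + σ_2)/6 = -689/56, c_1 = σ_1/2 = 375/28, d_1 = (σ_2 - σ_1)/(6h_1) = -61/56. So s'(1) = -689/56.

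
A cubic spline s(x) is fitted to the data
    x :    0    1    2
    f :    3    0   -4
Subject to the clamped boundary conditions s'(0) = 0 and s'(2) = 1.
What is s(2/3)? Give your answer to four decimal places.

Put σ_i = s'' at the i-th knot. Here h = (1, 1) and Δ = (-3, -4), so the interior equations h_(i-1)·σ_(i-1) + 2(h_(i-1)+h_i)·σ_i + h_i·σ_(i+1) = 6(Δ_i − Δ_(i-1)) read
  1·σ_0 + 4·σ_1 + 1·σ_2 = 6(Δ_1 - Δ_0) = -6
Clamped end conditions give two more equations: 2h_0·σ_0 + h_0·σ_1 = 6(Δ_0 - s'(0)) = -18 and h_1·σ_1 + 2h_1·σ_2 = 6(s'(2) - Δ_1) = 30.
Forward elimination and back-substitution give σ_0 = -7, σ_1 = -4, σ_2 = 17.
On [0, 1], s(x) = 3 + 0·x - 7/2·x² + 1/2·x³.
With x = 2/3: s(2/3) = 43/27.

1.5926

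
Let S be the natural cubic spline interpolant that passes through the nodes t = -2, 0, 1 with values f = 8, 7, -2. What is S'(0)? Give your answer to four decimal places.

-6.1667

Put M_i = S'' at the i-th knot. Here h = (2, 1) and Δ = (-1/2, -9), so the interior equations h_(i-1)·M_(i-1) + 2(h_(i-1)+h_i)·M_i + h_i·M_(i+1) = 6(Δ_i − Δ_(i-1)) read
  2·M_0 + 6·M_1 + 1·M_2 = 6(Δ_1 - Δ_0) = -51
Natural end conditions: M_0 = M_2 = 0.
Forward elimination and back-substitution give M_0 = 0, M_1 = -17/2, M_2 = 0.
On [0, 1], S'(t) = b_1 + 2c_1·t + 3d_1·t² with b_1 = Δ_1 - h_1(2M_1 + M_2)/6 = -37/6, c_1 = M_1/2 = -17/4, d_1 = (M_2 - M_1)/(6h_1) = 17/12. So S'(0) = -37/6.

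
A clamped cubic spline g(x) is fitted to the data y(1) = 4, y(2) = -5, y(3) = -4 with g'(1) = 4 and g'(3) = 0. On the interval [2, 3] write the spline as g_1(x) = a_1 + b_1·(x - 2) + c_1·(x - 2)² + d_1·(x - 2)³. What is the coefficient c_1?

17

Write M_i for g''(x_i). With h_i = 1, 1 and divided differences Δ_i = -9, 1, the continuity of g' gives the tridiagonal system
  1·M_0 + 4·M_1 + 1·M_2 = 6(Δ_1 - Δ_0) = 60
Clamped end conditions give two more equations: 2h_0·M_0 + h_0·M_1 = 6(Δ_0 - g'(1)) = -78 and h_1·M_1 + 2h_1·M_2 = 6(g'(3) - Δ_1) = -6.
Solving: M_0 = -56, M_1 = 34, M_2 = -20.
On [2, 3], with g_1(x) = a_1 + b_1·(x - 2) + c_1·(x - 2)² + d_1·(x - 2)³: c_1 = M_1/2 = 17, d_1 = (M_2 - M_1)/(6h_1) = -9, b_1 = Δ_1 - h_1(2M_1 + M_2)/6 = -7.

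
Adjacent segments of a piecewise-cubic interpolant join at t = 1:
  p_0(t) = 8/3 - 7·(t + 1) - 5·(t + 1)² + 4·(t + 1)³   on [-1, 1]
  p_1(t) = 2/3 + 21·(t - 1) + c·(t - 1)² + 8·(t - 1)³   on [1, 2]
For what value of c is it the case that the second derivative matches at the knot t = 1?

p_0''(t) = -10 + 24·(t + 1), so p_0''(1) = 38. On the right, p_1''(1) = 2c, so c = 19.

19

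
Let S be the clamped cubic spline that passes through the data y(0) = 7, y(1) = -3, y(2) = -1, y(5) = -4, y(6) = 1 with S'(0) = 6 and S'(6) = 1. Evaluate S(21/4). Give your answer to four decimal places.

-2.6606

Put M_i = S'' at the i-th knot. Here h = (1, 1, 3, 1) and Δ = (-10, 2, -1, 5), so the interior equations h_(i-1)·M_(i-1) + 2(h_(i-1)+h_i)·M_i + h_i·M_(i+1) = 6(Δ_i − Δ_(i-1)) read
  1·M_0 + 4·M_1 + 1·M_2 = 6(Δ_1 - Δ_0) = 72
  1·M_1 + 8·M_2 + 3·M_3 = 6(Δ_2 - Δ_1) = -18
  3·M_2 + 8·M_3 + 1·M_4 = 6(Δ_3 - Δ_2) = 36
Clamped end conditions give two more equations: 2h_0·M_0 + h_0·M_1 = 6(Δ_0 - S'(0)) = -96 and h_3·M_3 + 2h_3·M_4 = 6(S'(6) - Δ_3) = -24.
Solving: M_0 = -2535/38, M_1 = 711/19, M_2 = -417/38, M_3 = 205/19, M_4 = -661/38.
On [5, 6], S(t) = -4 + 327/76·(t - 5) + 205/38·(t - 5)² - 357/76·(t - 5)³.
With (t - 5) = 1/4: S(21/4) = -12941/4864.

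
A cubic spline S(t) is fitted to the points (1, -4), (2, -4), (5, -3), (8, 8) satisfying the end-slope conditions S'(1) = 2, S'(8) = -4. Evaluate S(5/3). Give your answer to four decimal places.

Put M_i = S'' at the i-th knot. Here h = (1, 3, 3) and Δ = (0, 1/3, 11/3), so the interior equations h_(i-1)·M_(i-1) + 2(h_(i-1)+h_i)·M_i + h_i·M_(i+1) = 6(Δ_i − Δ_(i-1)) read
  1·M_0 + 8·M_1 + 3·M_2 = 6(Δ_1 - Δ_0) = 2
  3·M_1 + 12·M_2 + 3·M_3 = 6(Δ_2 - Δ_1) = 20
Clamped end conditions give two more equations: 2h_0·M_0 + h_0·M_1 = 6(Δ_0 - S'(1)) = -12 and h_2·M_2 + 2h_2·M_3 = 6(S'(8) - Δ_2) = -46.
Solving: M_0 = -176/31, M_1 = -20/31, M_2 = 398/93, M_3 = -304/31.
On [1, 2], S(t) = -4 + 2·(t - 1) - 88/31·(t - 1)² + 26/31·(t - 1)³.
With (t - 1) = 2/3: S(5/3) = -3080/837.

-3.6798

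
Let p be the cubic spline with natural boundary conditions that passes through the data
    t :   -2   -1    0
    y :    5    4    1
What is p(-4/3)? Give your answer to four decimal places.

Put m_i = p'' at the i-th knot. Here h = (1, 1) and Δ = (-1, -3), so the interior equations h_(i-1)·m_(i-1) + 2(h_(i-1)+h_i)·m_i + h_i·m_(i+1) = 6(Δ_i − Δ_(i-1)) read
  1·m_0 + 4·m_1 + 1·m_2 = 6(Δ_1 - Δ_0) = -12
Natural end conditions: m_0 = m_2 = 0.
Hence m_0 = 0, m_1 = -3, m_2 = 0.
On [-2, -1], p(t) = 5 - 1/2·(t + 2) + 0·(t + 2)² - 1/2·(t + 2)³.
With (t + 2) = 2/3: p(-4/3) = 122/27.

4.5185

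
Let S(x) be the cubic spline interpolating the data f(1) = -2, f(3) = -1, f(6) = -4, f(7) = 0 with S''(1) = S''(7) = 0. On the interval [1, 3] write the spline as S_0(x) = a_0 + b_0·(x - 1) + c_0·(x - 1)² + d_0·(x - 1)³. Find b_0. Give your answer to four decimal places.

1.2606

With M_i denoting the second derivative at x_i, h_i = 2, 3, 1, and Δ_i = (y_(i+1) − y_i)/h_i = 1/2, -1, 4:
  2·M_0 + 10·M_1 + 3·M_2 = 6(Δ_1 - Δ_0) = -9
  3·M_1 + 8·M_2 + 1·M_3 = 6(Δ_2 - Δ_1) = 30
Natural end conditions: M_0 = M_3 = 0.
Hence M_0 = 0, M_1 = -162/71, M_2 = 327/71, M_3 = 0.
On [1, 3], with S_0(x) = a_0 + b_0·(x - 1) + c_0·(x - 1)² + d_0·(x - 1)³: c_0 = M_0/2 = 0, d_0 = (M_1 - M_0)/(6h_0) = -27/142, b_0 = Δ_0 - h_0(2M_0 + M_1)/6 = 179/142.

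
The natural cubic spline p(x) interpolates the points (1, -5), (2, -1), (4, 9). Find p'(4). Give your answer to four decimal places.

Let σ_i = p''(x_i). Step sizes h_i = 1, 2; slopes of the chords Δ_i = (y_(i+1) - y_i)/h_i = 4, 5.
  1·σ_0 + 6·σ_1 + 2·σ_2 = 6(Δ_1 - Δ_0) = 6
Natural end conditions: σ_0 = σ_2 = 0.
Forward elimination and back-substitution give σ_0 = 0, σ_1 = 1, σ_2 = 0.
On [2, 4], p'(x) = b_1 + 2c_1·(x - 2) + 3d_1·(x - 2)² with b_1 = Δ_1 - h_1(2σ_1 + σ_2)/6 = 13/3, c_1 = σ_1/2 = 1/2, d_1 = (σ_2 - σ_1)/(6h_1) = -1/12. So p'(4) = 16/3.

5.3333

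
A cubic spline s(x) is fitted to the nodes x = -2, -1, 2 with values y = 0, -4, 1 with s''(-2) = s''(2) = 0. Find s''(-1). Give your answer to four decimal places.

4.2500

Put M_i = s'' at the i-th knot. Here h = (1, 3) and Δ = (-4, 5/3), so the interior equations h_(i-1)·M_(i-1) + 2(h_(i-1)+h_i)·M_i + h_i·M_(i+1) = 6(Δ_i − Δ_(i-1)) read
  1·M_0 + 8·M_1 + 3·M_2 = 6(Δ_1 - Δ_0) = 34
Natural end conditions: M_0 = M_2 = 0.
Solving the tridiagonal system: M_0 = 0, M_1 = 17/4, M_2 = 0.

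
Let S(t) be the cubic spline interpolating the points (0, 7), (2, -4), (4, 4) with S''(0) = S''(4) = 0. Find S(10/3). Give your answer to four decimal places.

-0.0741

With m_i denoting the second derivative at x_i, h_i = 2, 2, and Δ_i = (y_(i+1) − y_i)/h_i = -11/2, 4:
  2·m_0 + 8·m_1 + 2·m_2 = 6(Δ_1 - Δ_0) = 57
Natural end conditions: m_0 = m_2 = 0.
Solving the tridiagonal system: m_0 = 0, m_1 = 57/8, m_2 = 0.
On [2, 4], S(t) = -4 - 3/4·(t - 2) + 57/16·(t - 2)² - 19/32·(t - 2)³.
With (t - 2) = 4/3: S(10/3) = -2/27.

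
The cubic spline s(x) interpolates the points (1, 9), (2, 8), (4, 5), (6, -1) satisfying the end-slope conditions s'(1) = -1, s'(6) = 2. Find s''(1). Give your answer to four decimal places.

Put M_i = s'' at the i-th knot. Here h = (1, 2, 2) and Δ = (-1, -3/2, -3), so the interior equations h_(i-1)·M_(i-1) + 2(h_(i-1)+h_i)·M_i + h_i·M_(i+1) = 6(Δ_i − Δ_(i-1)) read
  1·M_0 + 6·M_1 + 2·M_2 = 6(Δ_1 - Δ_0) = -3
  2·M_1 + 8·M_2 + 2·M_3 = 6(Δ_2 - Δ_1) = -9
Clamped end conditions give two more equations: 2h_0·M_0 + h_0·M_1 = 6(Δ_0 - s'(1)) = 0 and h_2·M_2 + 2h_2·M_3 = 6(s'(6) - Δ_2) = 30.
Solving the tridiagonal system: M_0 = -9/23, M_1 = 18/23, M_2 = -84/23, M_3 = 429/46.

-0.3913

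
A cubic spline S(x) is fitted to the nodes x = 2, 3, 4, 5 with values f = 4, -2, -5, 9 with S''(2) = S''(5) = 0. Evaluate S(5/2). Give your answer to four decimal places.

1.1250

Put m_i = S'' at the i-th knot. Here h = (1, 1, 1) and Δ = (-6, -3, 14), so the interior equations h_(i-1)·m_(i-1) + 2(h_(i-1)+h_i)·m_i + h_i·m_(i+1) = 6(Δ_i − Δ_(i-1)) read
  1·m_0 + 4·m_1 + 1·m_2 = 6(Δ_1 - Δ_0) = 18
  1·m_1 + 4·m_2 + 1·m_3 = 6(Δ_2 - Δ_1) = 102
Natural end conditions: m_0 = m_3 = 0.
Forward elimination and back-substitution give m_0 = 0, m_1 = -2, m_2 = 26, m_3 = 0.
On [2, 3], S(x) = 4 - 17/3·(x - 2) + 0·(x - 2)² - 1/3·(x - 2)³.
With (x - 2) = 1/2: S(5/2) = 9/8.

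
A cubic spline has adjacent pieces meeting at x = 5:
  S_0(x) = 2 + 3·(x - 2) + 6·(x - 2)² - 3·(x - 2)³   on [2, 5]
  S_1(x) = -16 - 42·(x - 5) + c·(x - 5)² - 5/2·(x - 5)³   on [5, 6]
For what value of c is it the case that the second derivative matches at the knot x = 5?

S_0''(x) = 12 - 18·(x - 2), so S_0''(5) = -42. On the right, S_1''(5) = 2c, so c = -21.

-21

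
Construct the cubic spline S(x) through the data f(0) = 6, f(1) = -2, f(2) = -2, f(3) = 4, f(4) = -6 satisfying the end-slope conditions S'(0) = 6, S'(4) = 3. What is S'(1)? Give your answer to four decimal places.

-9.5893

Let M_i = S''(x_i). Step sizes h_i = 1, 1, 1, 1; slopes of the chords Δ_i = (y_(i+1) - y_i)/h_i = -8, 0, 6, -10.
  1·M_0 + 4·M_1 + 1·M_2 = 6(Δ_1 - Δ_0) = 48
  1·M_1 + 4·M_2 + 1·M_3 = 6(Δ_2 - Δ_1) = 36
  1·M_2 + 4·M_3 + 1·M_4 = 6(Δ_3 - Δ_2) = -96
Clamped end conditions give two more equations: 2h_0·M_0 + h_0·M_1 = 6(Δ_0 - S'(0)) = -84 and h_3·M_3 + 2h_3·M_4 = 6(S'(4) - Δ_3) = 78.
Hence M_0 = -1479/28, M_1 = 303/14, M_2 = 57/4, M_3 = -597/14, M_4 = 1689/28.
On [1, 2], S'(x) = b_1 + 2c_1·(x - 1) + 3d_1·(x - 1)² with b_1 = Δ_1 - h_1(2M_1 + M_2)/6 = -537/56, c_1 = M_1/2 = 303/28, d_1 = (M_2 - M_1)/(6h_1) = -69/56. So S'(1) = -537/56.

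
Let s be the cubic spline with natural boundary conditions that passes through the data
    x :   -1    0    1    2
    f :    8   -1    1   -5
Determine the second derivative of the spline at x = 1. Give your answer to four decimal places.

-17.2000

Let M_i = s''(x_i). Step sizes h_i = 1, 1, 1; slopes of the chords Δ_i = (y_(i+1) - y_i)/h_i = -9, 2, -6.
  1·M_0 + 4·M_1 + 1·M_2 = 6(Δ_1 - Δ_0) = 66
  1·M_1 + 4·M_2 + 1·M_3 = 6(Δ_2 - Δ_1) = -48
Natural end conditions: M_0 = M_3 = 0.
Solving the tridiagonal system: M_0 = 0, M_1 = 104/5, M_2 = -86/5, M_3 = 0.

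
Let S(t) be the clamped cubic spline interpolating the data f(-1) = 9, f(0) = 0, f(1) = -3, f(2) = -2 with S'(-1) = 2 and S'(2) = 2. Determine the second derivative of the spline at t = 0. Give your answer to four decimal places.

Write M_i for S''(x_i). With h_i = 1, 1, 1 and divided differences Δ_i = -9, -3, 1, the continuity of S' gives the tridiagonal system
  1·M_0 + 4·M_1 + 1·M_2 = 6(Δ_1 - Δ_0) = 36
  1·M_1 + 4·M_2 + 1·M_3 = 6(Δ_2 - Δ_1) = 24
Clamped end conditions give two more equations: 2h_0·M_0 + h_0·M_1 = 6(Δ_0 - S'(-1)) = -66 and h_2·M_2 + 2h_2·M_3 = 6(S'(2) - Δ_2) = 6.
Solving the tridiagonal system: M_0 = -214/5, M_1 = 98/5, M_2 = 2/5, M_3 = 14/5.

19.6000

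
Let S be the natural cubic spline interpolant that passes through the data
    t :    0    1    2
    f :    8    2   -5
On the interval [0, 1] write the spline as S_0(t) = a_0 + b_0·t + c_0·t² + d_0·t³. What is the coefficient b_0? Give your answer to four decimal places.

-5.7500

Put M_i = S'' at the i-th knot. Here h = (1, 1) and Δ = (-6, -7), so the interior equations h_(i-1)·M_(i-1) + 2(h_(i-1)+h_i)·M_i + h_i·M_(i+1) = 6(Δ_i − Δ_(i-1)) read
  1·M_0 + 4·M_1 + 1·M_2 = 6(Δ_1 - Δ_0) = -6
Natural end conditions: M_0 = M_2 = 0.
Solving the tridiagonal system: M_0 = 0, M_1 = -3/2, M_2 = 0.
On [0, 1], with S_0(t) = a_0 + b_0·t + c_0·t² + d_0·t³: c_0 = M_0/2 = 0, d_0 = (M_1 - M_0)/(6h_0) = -1/4, b_0 = Δ_0 - h_0(2M_0 + M_1)/6 = -23/4.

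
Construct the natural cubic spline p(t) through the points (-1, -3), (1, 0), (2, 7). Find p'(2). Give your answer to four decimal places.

Let σ_i = p''(x_i). Step sizes h_i = 2, 1; slopes of the chords Δ_i = (y_(i+1) - y_i)/h_i = 3/2, 7.
  2·σ_0 + 6·σ_1 + 1·σ_2 = 6(Δ_1 - Δ_0) = 33
Natural end conditions: σ_0 = σ_2 = 0.
Solving the tridiagonal system: σ_0 = 0, σ_1 = 11/2, σ_2 = 0.
On [1, 2], p'(t) = b_1 + 2c_1·(t - 1) + 3d_1·(t - 1)² with b_1 = Δ_1 - h_1(2σ_1 + σ_2)/6 = 31/6, c_1 = σ_1/2 = 11/4, d_1 = (σ_2 - σ_1)/(6h_1) = -11/12. So p'(2) = 95/12.

7.9167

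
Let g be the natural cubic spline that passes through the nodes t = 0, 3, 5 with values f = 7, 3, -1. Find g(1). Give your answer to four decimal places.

5.8444

Put M_i = g'' at the i-th knot. Here h = (3, 2) and Δ = (-4/3, -2), so the interior equations h_(i-1)·M_(i-1) + 2(h_(i-1)+h_i)·M_i + h_i·M_(i+1) = 6(Δ_i − Δ_(i-1)) read
  3·M_0 + 10·M_1 + 2·M_2 = 6(Δ_1 - Δ_0) = -4
Natural end conditions: M_0 = M_2 = 0.
Forward elimination and back-substitution give M_0 = 0, M_1 = -2/5, M_2 = 0.
On [0, 3], g(t) = 7 - 17/15·t + 0·t² - 1/45·t³.
With t = 1: g(1) = 263/45.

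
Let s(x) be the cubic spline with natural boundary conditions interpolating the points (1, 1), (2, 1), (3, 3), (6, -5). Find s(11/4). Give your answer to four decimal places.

With M_i denoting the second derivative at x_i, h_i = 1, 1, 3, and Δ_i = (y_(i+1) − y_i)/h_i = 0, 2, -8/3:
  1·M_0 + 4·M_1 + 1·M_2 = 6(Δ_1 - Δ_0) = 12
  1·M_1 + 8·M_2 + 3·M_3 = 6(Δ_2 - Δ_1) = -28
Natural end conditions: M_0 = M_3 = 0.
Hence M_0 = 0, M_1 = 4, M_2 = -4, M_3 = 0.
On [2, 3], s(x) = 1 + 4/3·(x - 2) + 2·(x - 2)² - 4/3·(x - 2)³.
With (x - 2) = 3/4: s(11/4) = 41/16.

2.5625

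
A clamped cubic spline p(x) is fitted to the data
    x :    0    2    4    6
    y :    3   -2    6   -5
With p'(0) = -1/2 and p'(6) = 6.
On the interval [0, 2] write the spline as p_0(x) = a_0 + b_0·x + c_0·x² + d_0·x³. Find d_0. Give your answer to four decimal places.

1.6333

Put M_i = p'' at the i-th knot. Here h = (2, 2, 2) and Δ = (-5/2, 4, -11/2), so the interior equations h_(i-1)·M_(i-1) + 2(h_(i-1)+h_i)·M_i + h_i·M_(i+1) = 6(Δ_i − Δ_(i-1)) read
  2·M_0 + 8·M_1 + 2·M_2 = 6(Δ_1 - Δ_0) = 39
  2·M_1 + 8·M_2 + 2·M_3 = 6(Δ_2 - Δ_1) = -57
Clamped end conditions give two more equations: 2h_0·M_0 + h_0·M_1 = 6(Δ_0 - p'(0)) = -12 and h_2·M_2 + 2h_2·M_3 = 6(p'(6) - Δ_2) = 69.
Forward elimination and back-substitution give M_0 = -128/15, M_1 = 166/15, M_2 = -487/30, M_3 = 761/30.
On [0, 2], with p_0(x) = a_0 + b_0·x + c_0·x² + d_0·x³: c_0 = M_0/2 = -64/15, d_0 = (M_1 - M_0)/(6h_0) = 49/30, b_0 = Δ_0 - h_0(2M_0 + M_1)/6 = -1/2.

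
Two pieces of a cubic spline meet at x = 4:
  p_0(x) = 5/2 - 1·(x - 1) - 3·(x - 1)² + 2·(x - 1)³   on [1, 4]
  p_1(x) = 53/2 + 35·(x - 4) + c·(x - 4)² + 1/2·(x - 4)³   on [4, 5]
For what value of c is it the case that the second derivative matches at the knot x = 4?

p_0''(x) = -6 + 12·(x - 1), so p_0''(4) = 30. On the right, p_1''(4) = 2c, so c = 15.

15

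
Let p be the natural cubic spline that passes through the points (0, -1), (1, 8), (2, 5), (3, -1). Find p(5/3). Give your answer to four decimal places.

With m_i denoting the second derivative at x_i, h_i = 1, 1, 1, and Δ_i = (y_(i+1) − y_i)/h_i = 9, -3, -6:
  1·m_0 + 4·m_1 + 1·m_2 = 6(Δ_1 - Δ_0) = -72
  1·m_1 + 4·m_2 + 1·m_3 = 6(Δ_2 - Δ_1) = -18
Natural end conditions: m_0 = m_3 = 0.
Solving the tridiagonal system: m_0 = 0, m_1 = -18, m_2 = 0, m_3 = 0.
On [1, 2], p(x) = 8 + 3·(x - 1) - 9·(x - 1)² + 3·(x - 1)³.
With (x - 1) = 2/3: p(5/3) = 62/9.

6.8889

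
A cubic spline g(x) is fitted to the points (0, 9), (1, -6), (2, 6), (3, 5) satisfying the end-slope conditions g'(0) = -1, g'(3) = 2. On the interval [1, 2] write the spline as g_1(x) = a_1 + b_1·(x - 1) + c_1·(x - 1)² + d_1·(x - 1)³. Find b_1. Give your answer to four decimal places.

Put σ_i = g'' at the i-th knot. Here h = (1, 1, 1) and Δ = (-15, 12, -1), so the interior equations h_(i-1)·σ_(i-1) + 2(h_(i-1)+h_i)·σ_i + h_i·σ_(i+1) = 6(Δ_i − Δ_(i-1)) read
  1·σ_0 + 4·σ_1 + 1·σ_2 = 6(Δ_1 - Δ_0) = 162
  1·σ_1 + 4·σ_2 + 1·σ_3 = 6(Δ_2 - Δ_1) = -78
Clamped end conditions give two more equations: 2h_0·σ_0 + h_0·σ_1 = 6(Δ_0 - g'(0)) = -84 and h_2·σ_2 + 2h_2·σ_3 = 6(g'(3) - Δ_2) = 18.
Solving the tridiagonal system: σ_0 = -388/5, σ_1 = 356/5, σ_2 = -226/5, σ_3 = 158/5.
On [1, 2], with g_1(x) = a_1 + b_1·(x - 1) + c_1·(x - 1)² + d_1·(x - 1)³: c_1 = σ_1/2 = 178/5, d_1 = (σ_2 - σ_1)/(6h_1) = -97/5, b_1 = Δ_1 - h_1(2σ_1 + σ_2)/6 = -21/5.

-4.2000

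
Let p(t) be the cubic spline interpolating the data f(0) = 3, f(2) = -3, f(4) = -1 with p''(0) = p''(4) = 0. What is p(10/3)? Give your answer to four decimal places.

-2.2593

Let M_i = p''(x_i). Step sizes h_i = 2, 2; slopes of the chords Δ_i = (y_(i+1) - y_i)/h_i = -3, 1.
  2·M_0 + 8·M_1 + 2·M_2 = 6(Δ_1 - Δ_0) = 24
Natural end conditions: M_0 = M_2 = 0.
Solving the tridiagonal system: M_0 = 0, M_1 = 3, M_2 = 0.
On [2, 4], p(t) = -3 - 1·(t - 2) + 3/2·(t - 2)² - 1/4·(t - 2)³.
With (t - 2) = 4/3: p(10/3) = -61/27.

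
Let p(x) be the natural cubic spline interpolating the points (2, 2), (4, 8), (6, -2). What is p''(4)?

-6

Let m_i = p''(x_i). Step sizes h_i = 2, 2; slopes of the chords Δ_i = (y_(i+1) - y_i)/h_i = 3, -5.
  2·m_0 + 8·m_1 + 2·m_2 = 6(Δ_1 - Δ_0) = -48
Natural end conditions: m_0 = m_2 = 0.
Forward elimination and back-substitution give m_0 = 0, m_1 = -6, m_2 = 0.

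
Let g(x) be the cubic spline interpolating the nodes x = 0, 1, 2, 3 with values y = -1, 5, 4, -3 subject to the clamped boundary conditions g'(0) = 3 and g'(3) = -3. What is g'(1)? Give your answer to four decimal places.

Put σ_i = g'' at the i-th knot. Here h = (1, 1, 1) and Δ = (6, -1, -7), so the interior equations h_(i-1)·σ_(i-1) + 2(h_(i-1)+h_i)·σ_i + h_i·σ_(i+1) = 6(Δ_i − Δ_(i-1)) read
  1·σ_0 + 4·σ_1 + 1·σ_2 = 6(Δ_1 - Δ_0) = -42
  1·σ_1 + 4·σ_2 + 1·σ_3 = 6(Δ_2 - Δ_1) = -36
Clamped end conditions give two more equations: 2h_0·σ_0 + h_0·σ_1 = 6(Δ_0 - g'(0)) = 18 and h_2·σ_2 + 2h_2·σ_3 = 6(g'(3) - Δ_2) = 24.
Hence σ_0 = 74/5, σ_1 = -58/5, σ_2 = -52/5, σ_3 = 86/5.
On [1, 2], g'(x) = b_1 + 2c_1·(x - 1) + 3d_1·(x - 1)² with b_1 = Δ_1 - h_1(2σ_1 + σ_2)/6 = 23/5, c_1 = σ_1/2 = -29/5, d_1 = (σ_2 - σ_1)/(6h_1) = 1/5. So g'(1) = 23/5.

4.6000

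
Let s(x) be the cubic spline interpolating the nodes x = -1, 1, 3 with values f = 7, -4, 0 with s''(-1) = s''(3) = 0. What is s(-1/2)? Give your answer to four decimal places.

Let σ_i = s''(x_i). Step sizes h_i = 2, 2; slopes of the chords Δ_i = (y_(i+1) - y_i)/h_i = -11/2, 2.
  2·σ_0 + 8·σ_1 + 2·σ_2 = 6(Δ_1 - Δ_0) = 45
Natural end conditions: σ_0 = σ_2 = 0.
Hence σ_0 = 0, σ_1 = 45/8, σ_2 = 0.
On [-1, 1], s(x) = 7 - 59/8·(x + 1) + 0·(x + 1)² + 15/32·(x + 1)³.
With (x + 1) = 1/2: s(-1/2) = 863/256.

3.3711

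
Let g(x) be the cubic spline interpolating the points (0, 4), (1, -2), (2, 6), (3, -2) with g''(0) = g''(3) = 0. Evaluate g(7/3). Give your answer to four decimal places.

5.2593

With M_i denoting the second derivative at x_i, h_i = 1, 1, 1, and Δ_i = (y_(i+1) − y_i)/h_i = -6, 8, -8:
  1·M_0 + 4·M_1 + 1·M_2 = 6(Δ_1 - Δ_0) = 84
  1·M_1 + 4·M_2 + 1·M_3 = 6(Δ_2 - Δ_1) = -96
Natural end conditions: M_0 = M_3 = 0.
Forward elimination and back-substitution give M_0 = 0, M_1 = 144/5, M_2 = -156/5, M_3 = 0.
On [2, 3], g(x) = 6 + 12/5·(x - 2) - 78/5·(x - 2)² + 26/5·(x - 2)³.
With (x - 2) = 1/3: g(7/3) = 142/27.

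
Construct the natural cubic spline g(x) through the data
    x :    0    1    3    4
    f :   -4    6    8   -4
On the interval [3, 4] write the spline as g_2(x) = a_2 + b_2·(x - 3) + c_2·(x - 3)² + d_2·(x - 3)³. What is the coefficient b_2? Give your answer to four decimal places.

-8.2500

With σ_i denoting the second derivative at x_i, h_i = 1, 2, 1, and Δ_i = (y_(i+1) − y_i)/h_i = 10, 1, -12:
  1·σ_0 + 6·σ_1 + 2·σ_2 = 6(Δ_1 - Δ_0) = -54
  2·σ_1 + 6·σ_2 + 1·σ_3 = 6(Δ_2 - Δ_1) = -78
Natural end conditions: σ_0 = σ_3 = 0.
Forward elimination and back-substitution give σ_0 = 0, σ_1 = -21/4, σ_2 = -45/4, σ_3 = 0.
On [3, 4], with g_2(x) = a_2 + b_2·(x - 3) + c_2·(x - 3)² + d_2·(x - 3)³: c_2 = σ_2/2 = -45/8, d_2 = (σ_3 - σ_2)/(6h_2) = 15/8, b_2 = Δ_2 - h_2(2σ_2 + σ_3)/6 = -33/4.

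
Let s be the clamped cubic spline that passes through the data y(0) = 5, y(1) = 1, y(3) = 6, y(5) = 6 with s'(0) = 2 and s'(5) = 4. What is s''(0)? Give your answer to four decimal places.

-24.5652

Write σ_i for s''(x_i). With h_i = 1, 2, 2 and divided differences Δ_i = -4, 5/2, 0, the continuity of s' gives the tridiagonal system
  1·σ_0 + 6·σ_1 + 2·σ_2 = 6(Δ_1 - Δ_0) = 39
  2·σ_1 + 8·σ_2 + 2·σ_3 = 6(Δ_2 - Δ_1) = -15
Clamped end conditions give two more equations: 2h_0·σ_0 + h_0·σ_1 = 6(Δ_0 - s'(0)) = -36 and h_2·σ_2 + 2h_2·σ_3 = 6(s'(5) - Δ_2) = 24.
Forward elimination and back-substitution give σ_0 = -565/23, σ_1 = 302/23, σ_2 = -175/23, σ_3 = 451/46.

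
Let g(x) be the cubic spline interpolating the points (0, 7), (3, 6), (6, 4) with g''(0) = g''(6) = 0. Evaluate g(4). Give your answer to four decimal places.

With σ_i denoting the second derivative at x_i, h_i = 3, 3, and Δ_i = (y_(i+1) − y_i)/h_i = -1/3, -2/3:
  3·σ_0 + 12·σ_1 + 3·σ_2 = 6(Δ_1 - Δ_0) = -2
Natural end conditions: σ_0 = σ_2 = 0.
Solving: σ_0 = 0, σ_1 = -1/6, σ_2 = 0.
On [3, 6], g(x) = 6 - 1/2·(x - 3) - 1/12·(x - 3)² + 1/108·(x - 3)³.
With (x - 3) = 1: g(4) = 293/54.

5.4259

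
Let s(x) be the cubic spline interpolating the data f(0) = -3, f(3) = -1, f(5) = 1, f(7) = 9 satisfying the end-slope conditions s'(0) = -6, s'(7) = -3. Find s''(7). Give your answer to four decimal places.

-13.8108

Write M_i for s''(x_i). With h_i = 3, 2, 2 and divided differences Δ_i = 2/3, 1, 4, the continuity of s' gives the tridiagonal system
  3·M_0 + 10·M_1 + 2·M_2 = 6(Δ_1 - Δ_0) = 2
  2·M_1 + 8·M_2 + 2·M_3 = 6(Δ_2 - Δ_1) = 18
Clamped end conditions give two more equations: 2h_0·M_0 + h_0·M_1 = 6(Δ_0 - s'(0)) = 40 and h_2·M_2 + 2h_2·M_3 = 6(s'(7) - Δ_2) = -42.
Forward elimination and back-substitution give M_0 = 944/111, M_1 = -136/37, M_2 = 245/37, M_3 = -511/37.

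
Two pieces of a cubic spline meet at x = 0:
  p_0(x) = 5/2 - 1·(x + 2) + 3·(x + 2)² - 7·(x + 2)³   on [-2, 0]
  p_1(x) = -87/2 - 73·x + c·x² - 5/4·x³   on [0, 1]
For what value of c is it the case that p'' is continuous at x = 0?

p_0''(x) = 6 - 42·(x + 2), so p_0''(0) = -78. On the right, p_1''(0) = 2c, so c = -39.

-39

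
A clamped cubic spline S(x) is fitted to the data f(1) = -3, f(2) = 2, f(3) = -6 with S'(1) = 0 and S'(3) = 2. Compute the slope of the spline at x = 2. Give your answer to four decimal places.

-2.7500

Put M_i = S'' at the i-th knot. Here h = (1, 1) and Δ = (5, -8), so the interior equations h_(i-1)·M_(i-1) + 2(h_(i-1)+h_i)·M_i + h_i·M_(i+1) = 6(Δ_i − Δ_(i-1)) read
  1·M_0 + 4·M_1 + 1·M_2 = 6(Δ_1 - Δ_0) = -78
Clamped end conditions give two more equations: 2h_0·M_0 + h_0·M_1 = 6(Δ_0 - S'(1)) = 30 and h_1·M_1 + 2h_1·M_2 = 6(S'(3) - Δ_1) = 60.
Hence M_0 = 71/2, M_1 = -41, M_2 = 101/2.
On [2, 3], S'(x) = b_1 + 2c_1·(x - 2) + 3d_1·(x - 2)² with b_1 = Δ_1 - h_1(2M_1 + M_2)/6 = -11/4, c_1 = M_1/2 = -41/2, d_1 = (M_2 - M_1)/(6h_1) = 61/4. So S'(2) = -11/4.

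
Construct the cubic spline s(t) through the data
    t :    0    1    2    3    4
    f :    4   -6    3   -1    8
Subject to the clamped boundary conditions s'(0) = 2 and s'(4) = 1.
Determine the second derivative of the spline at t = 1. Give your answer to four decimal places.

Let M_i = s''(x_i). Step sizes h_i = 1, 1, 1, 1; slopes of the chords Δ_i = (y_(i+1) - y_i)/h_i = -10, 9, -4, 9.
  1·M_0 + 4·M_1 + 1·M_2 = 6(Δ_1 - Δ_0) = 114
  1·M_1 + 4·M_2 + 1·M_3 = 6(Δ_2 - Δ_1) = -78
  1·M_2 + 4·M_3 + 1·M_4 = 6(Δ_3 - Δ_2) = 78
Clamped end conditions give two more equations: 2h_0·M_0 + h_0·M_1 = 6(Δ_0 - s'(0)) = -72 and h_3·M_3 + 2h_3·M_4 = 6(s'(4) - Δ_3) = -48.
Hence M_0 = -1783/28, M_1 = 775/14, M_2 = -175/4, M_3 = 583/14, M_4 = -1255/28.

55.3571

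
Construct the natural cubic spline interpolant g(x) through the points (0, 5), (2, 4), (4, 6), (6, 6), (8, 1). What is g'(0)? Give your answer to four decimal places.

-0.9286

Write M_i for g''(x_i). With h_i = 2, 2, 2, 2 and divided differences Δ_i = -1/2, 1, 0, -5/2, the continuity of g' gives the tridiagonal system
  2·M_0 + 8·M_1 + 2·M_2 = 6(Δ_1 - Δ_0) = 9
  2·M_1 + 8·M_2 + 2·M_3 = 6(Δ_2 - Δ_1) = -6
  2·M_2 + 8·M_3 + 2·M_4 = 6(Δ_3 - Δ_2) = -15
Natural end conditions: M_0 = M_4 = 0.
Solving: M_0 = 0, M_1 = 9/7, M_2 = -9/14, M_3 = -12/7, M_4 = 0.
On [0, 2], g'(x) = b_0 + 2c_0·x + 3d_0·x² with b_0 = Δ_0 - h_0(2M_0 + M_1)/6 = -13/14, c_0 = M_0/2 = 0, d_0 = (M_1 - M_0)/(6h_0) = 3/28. So g'(0) = -13/14.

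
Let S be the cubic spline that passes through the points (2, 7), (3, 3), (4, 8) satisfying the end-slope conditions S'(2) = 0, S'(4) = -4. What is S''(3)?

31

With m_i denoting the second derivative at x_i, h_i = 1, 1, and Δ_i = (y_(i+1) − y_i)/h_i = -4, 5:
  1·m_0 + 4·m_1 + 1·m_2 = 6(Δ_1 - Δ_0) = 54
Clamped end conditions give two more equations: 2h_0·m_0 + h_0·m_1 = 6(Δ_0 - S'(2)) = -24 and h_1·m_1 + 2h_1·m_2 = 6(S'(4) - Δ_1) = -54.
Forward elimination and back-substitution give m_0 = -55/2, m_1 = 31, m_2 = -85/2.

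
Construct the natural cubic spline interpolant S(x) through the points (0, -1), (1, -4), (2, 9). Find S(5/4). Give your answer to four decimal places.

Put M_i = S'' at the i-th knot. Here h = (1, 1) and Δ = (-3, 13), so the interior equations h_(i-1)·M_(i-1) + 2(h_(i-1)+h_i)·M_i + h_i·M_(i+1) = 6(Δ_i − Δ_(i-1)) read
  1·M_0 + 4·M_1 + 1·M_2 = 6(Δ_1 - Δ_0) = 96
Natural end conditions: M_0 = M_2 = 0.
Hence M_0 = 0, M_1 = 24, M_2 = 0.
On [1, 2], S(x) = -4 + 5·(x - 1) + 12·(x - 1)² - 4·(x - 1)³.
With (x - 1) = 1/4: S(5/4) = -33/16.

-2.0625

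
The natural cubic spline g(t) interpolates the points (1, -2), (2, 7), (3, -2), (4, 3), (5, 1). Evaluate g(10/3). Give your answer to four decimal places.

-1.5291

Put M_i = g'' at the i-th knot. Here h = (1, 1, 1, 1) and Δ = (9, -9, 5, -2), so the interior equations h_(i-1)·M_(i-1) + 2(h_(i-1)+h_i)·M_i + h_i·M_(i+1) = 6(Δ_i − Δ_(i-1)) read
  1·M_0 + 4·M_1 + 1·M_2 = 6(Δ_1 - Δ_0) = -108
  1·M_1 + 4·M_2 + 1·M_3 = 6(Δ_2 - Δ_1) = 84
  1·M_2 + 4·M_3 + 1·M_4 = 6(Δ_3 - Δ_2) = -42
Natural end conditions: M_0 = M_4 = 0.
Solving: M_0 = 0, M_1 = -999/28, M_2 = 243/7, M_3 = -537/28, M_4 = 0.
On [3, 4], g(t) = -2 - 27/8·(t - 3) + 243/14·(t - 3)² - 503/56·(t - 3)³.
With (t - 3) = 1/3: g(10/3) = -289/189.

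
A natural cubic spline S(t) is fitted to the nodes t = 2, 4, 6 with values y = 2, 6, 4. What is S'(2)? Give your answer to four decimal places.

2.7500

With M_i denoting the second derivative at x_i, h_i = 2, 2, and Δ_i = (y_(i+1) − y_i)/h_i = 2, -1:
  2·M_0 + 8·M_1 + 2·M_2 = 6(Δ_1 - Δ_0) = -18
Natural end conditions: M_0 = M_2 = 0.
Solving: M_0 = 0, M_1 = -9/4, M_2 = 0.
On [2, 4], S'(t) = b_0 + 2c_0·(t - 2) + 3d_0·(t - 2)² with b_0 = Δ_0 - h_0(2M_0 + M_1)/6 = 11/4, c_0 = M_0/2 = 0, d_0 = (M_1 - M_0)/(6h_0) = -3/16. So S'(2) = 11/4.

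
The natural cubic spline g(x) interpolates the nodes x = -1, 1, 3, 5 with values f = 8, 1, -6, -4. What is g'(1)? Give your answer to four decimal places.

Write M_i for g''(x_i). With h_i = 2, 2, 2 and divided differences Δ_i = -7/2, -7/2, 1, the continuity of g' gives the tridiagonal system
  2·M_0 + 8·M_1 + 2·M_2 = 6(Δ_1 - Δ_0) = 0
  2·M_1 + 8·M_2 + 2·M_3 = 6(Δ_2 - Δ_1) = 27
Natural end conditions: M_0 = M_3 = 0.
Hence M_0 = 0, M_1 = -9/10, M_2 = 18/5, M_3 = 0.
On [1, 3], g'(x) = b_1 + 2c_1·(x - 1) + 3d_1·(x - 1)² with b_1 = Δ_1 - h_1(2M_1 + M_2)/6 = -41/10, c_1 = M_1/2 = -9/20, d_1 = (M_2 - M_1)/(6h_1) = 3/8. So g'(1) = -41/10.

-4.1000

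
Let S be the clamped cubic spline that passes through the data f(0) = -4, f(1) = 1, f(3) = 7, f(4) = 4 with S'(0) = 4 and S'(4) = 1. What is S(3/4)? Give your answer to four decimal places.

-0.3853

Let M_i = S''(x_i). Step sizes h_i = 1, 2, 1; slopes of the chords Δ_i = (y_(i+1) - y_i)/h_i = 5, 3, -3.
  1·M_0 + 6·M_1 + 2·M_2 = 6(Δ_1 - Δ_0) = -12
  2·M_1 + 6·M_2 + 1·M_3 = 6(Δ_2 - Δ_1) = -36
Clamped end conditions give two more equations: 2h_0·M_0 + h_0·M_1 = 6(Δ_0 - S'(0)) = 6 and h_2·M_2 + 2h_2·M_3 = 6(S'(4) - Δ_2) = 24.
Solving the tridiagonal system: M_0 = 96/35, M_1 = 18/35, M_2 = -312/35, M_3 = 576/35.
On [0, 1], S(x) = -4 + 4·x + 48/35·x² - 13/35·x³.
With x = 3/4: S(3/4) = -863/2240.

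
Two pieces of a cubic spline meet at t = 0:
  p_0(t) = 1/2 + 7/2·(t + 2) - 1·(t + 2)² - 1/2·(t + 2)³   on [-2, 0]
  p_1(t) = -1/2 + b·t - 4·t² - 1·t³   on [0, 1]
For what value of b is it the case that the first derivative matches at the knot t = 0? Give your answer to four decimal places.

-6.5000

p_0'(t) = 7/2 - 2·(t + 2) - 3/2·(t + 2)², so p_0'(0) = -13/2. On the right, p_1'(0) = b, so b = -13/2.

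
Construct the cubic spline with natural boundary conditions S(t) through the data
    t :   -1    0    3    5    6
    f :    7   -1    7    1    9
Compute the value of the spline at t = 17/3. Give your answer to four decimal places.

With σ_i denoting the second derivative at x_i, h_i = 1, 3, 2, 1, and Δ_i = (y_(i+1) − y_i)/h_i = -8, 8/3, -3, 8:
  1·σ_0 + 8·σ_1 + 3·σ_2 = 6(Δ_1 - Δ_0) = 64
  3·σ_1 + 10·σ_2 + 2·σ_3 = 6(Δ_2 - Δ_1) = -34
  2·σ_2 + 6·σ_3 + 1·σ_4 = 6(Δ_3 - Δ_2) = 66
Natural end conditions: σ_0 = σ_4 = 0.
Hence σ_0 = 0, σ_1 = 2296/197, σ_2 = -1920/197, σ_3 = 2807/197, σ_4 = 0.
On [5, 6], S(t) = 1 + 1921/591·(t - 5) + 2807/394·(t - 5)² - 2807/1182·(t - 5)³.
With (t - 5) = 2/3: S(17/3) = 89833/15957.

5.6297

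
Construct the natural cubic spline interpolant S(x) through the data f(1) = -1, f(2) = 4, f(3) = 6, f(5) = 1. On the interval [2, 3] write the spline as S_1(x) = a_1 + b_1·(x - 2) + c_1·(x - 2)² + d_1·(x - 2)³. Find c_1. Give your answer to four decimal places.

Let m_i = S''(x_i). Step sizes h_i = 1, 1, 2; slopes of the chords Δ_i = (y_(i+1) - y_i)/h_i = 5, 2, -5/2.
  1·m_0 + 4·m_1 + 1·m_2 = 6(Δ_1 - Δ_0) = -18
  1·m_1 + 6·m_2 + 2·m_3 = 6(Δ_2 - Δ_1) = -27
Natural end conditions: m_0 = m_3 = 0.
Hence m_0 = 0, m_1 = -81/23, m_2 = -90/23, m_3 = 0.
On [2, 3], with S_1(x) = a_1 + b_1·(x - 2) + c_1·(x - 2)² + d_1·(x - 2)³: c_1 = m_1/2 = -81/46, d_1 = (m_2 - m_1)/(6h_1) = -3/46, b_1 = Δ_1 - h_1(2m_1 + m_2)/6 = 88/23.

-1.7609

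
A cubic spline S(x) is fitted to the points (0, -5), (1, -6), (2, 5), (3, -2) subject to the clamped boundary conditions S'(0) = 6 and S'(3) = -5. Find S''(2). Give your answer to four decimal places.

-43.7333

Put M_i = S'' at the i-th knot. Here h = (1, 1, 1) and Δ = (-1, 11, -7), so the interior equations h_(i-1)·M_(i-1) + 2(h_(i-1)+h_i)·M_i + h_i·M_(i+1) = 6(Δ_i − Δ_(i-1)) read
  1·M_0 + 4·M_1 + 1·M_2 = 6(Δ_1 - Δ_0) = 72
  1·M_1 + 4·M_2 + 1·M_3 = 6(Δ_2 - Δ_1) = -108
Clamped end conditions give two more equations: 2h_0·M_0 + h_0·M_1 = 6(Δ_0 - S'(0)) = -42 and h_2·M_2 + 2h_2·M_3 = 6(S'(3) - Δ_2) = 12.
Solving the tridiagonal system: M_0 = -608/15, M_1 = 586/15, M_2 = -656/15, M_3 = 418/15.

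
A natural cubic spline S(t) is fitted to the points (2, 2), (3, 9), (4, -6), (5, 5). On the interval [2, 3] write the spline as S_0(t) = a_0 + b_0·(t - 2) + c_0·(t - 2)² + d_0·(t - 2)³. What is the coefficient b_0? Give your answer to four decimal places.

With M_i denoting the second derivative at x_i, h_i = 1, 1, 1, and Δ_i = (y_(i+1) − y_i)/h_i = 7, -15, 11:
  1·M_0 + 4·M_1 + 1·M_2 = 6(Δ_1 - Δ_0) = -132
  1·M_1 + 4·M_2 + 1·M_3 = 6(Δ_2 - Δ_1) = 156
Natural end conditions: M_0 = M_3 = 0.
Solving the tridiagonal system: M_0 = 0, M_1 = -228/5, M_2 = 252/5, M_3 = 0.
On [2, 3], with S_0(t) = a_0 + b_0·(t - 2) + c_0·(t - 2)² + d_0·(t - 2)³: c_0 = M_0/2 = 0, d_0 = (M_1 - M_0)/(6h_0) = -38/5, b_0 = Δ_0 - h_0(2M_0 + M_1)/6 = 73/5.

14.6000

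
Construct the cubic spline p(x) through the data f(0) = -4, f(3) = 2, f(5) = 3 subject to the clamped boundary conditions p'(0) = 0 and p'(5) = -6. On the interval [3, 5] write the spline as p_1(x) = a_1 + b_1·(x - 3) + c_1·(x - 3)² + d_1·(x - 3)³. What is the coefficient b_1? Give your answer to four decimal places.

Write σ_i for p''(x_i). With h_i = 3, 2 and divided differences Δ_i = 2, 1/2, the continuity of p' gives the tridiagonal system
  3·σ_0 + 10·σ_1 + 2·σ_2 = 6(Δ_1 - Δ_0) = -9
Clamped end conditions give two more equations: 2h_0·σ_0 + h_0·σ_1 = 6(Δ_0 - p'(0)) = 12 and h_1·σ_1 + 2h_1·σ_2 = 6(p'(5) - Δ_1) = -39.
Forward elimination and back-substitution give σ_0 = 17/10, σ_1 = 3/5, σ_2 = -201/20.
On [3, 5], with p_1(x) = a_1 + b_1·(x - 3) + c_1·(x - 3)² + d_1·(x - 3)³: c_1 = σ_1/2 = 3/10, d_1 = (σ_2 - σ_1)/(6h_1) = -71/80, b_1 = Δ_1 - h_1(2σ_1 + σ_2)/6 = 69/20.

3.4500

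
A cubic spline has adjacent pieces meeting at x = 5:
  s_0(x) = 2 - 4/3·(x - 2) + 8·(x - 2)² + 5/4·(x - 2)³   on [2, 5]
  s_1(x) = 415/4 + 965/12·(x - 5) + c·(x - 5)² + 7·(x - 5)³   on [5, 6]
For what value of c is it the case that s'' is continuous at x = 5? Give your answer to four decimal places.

s_0''(x) = 16 + 15/2·(x - 2), so s_0''(5) = 77/2. On the right, s_1''(5) = 2c, so c = 77/4.

19.2500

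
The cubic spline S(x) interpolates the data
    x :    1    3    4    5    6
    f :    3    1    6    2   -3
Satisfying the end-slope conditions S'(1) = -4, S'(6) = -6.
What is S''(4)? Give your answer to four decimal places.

-16.6585

Let M_i = S''(x_i). Step sizes h_i = 2, 1, 1, 1; slopes of the chords Δ_i = (y_(i+1) - y_i)/h_i = -1, 5, -4, -5.
  2·M_0 + 6·M_1 + 1·M_2 = 6(Δ_1 - Δ_0) = 36
  1·M_1 + 4·M_2 + 1·M_3 = 6(Δ_2 - Δ_1) = -54
  1·M_2 + 4·M_3 + 1·M_4 = 6(Δ_3 - Δ_2) = -6
Clamped end conditions give two more equations: 2h_0·M_0 + h_0·M_1 = 6(Δ_0 - S'(1)) = 18 and h_3·M_3 + 2h_3·M_4 = 6(S'(6) - Δ_3) = -6.
Solving: M_0 = 11/82, M_1 = 358/41, M_2 = -683/41, M_3 = 160/41, M_4 = -203/41.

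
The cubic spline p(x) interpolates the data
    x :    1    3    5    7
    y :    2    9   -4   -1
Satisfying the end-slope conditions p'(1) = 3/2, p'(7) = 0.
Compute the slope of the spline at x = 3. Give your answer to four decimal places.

-1.8000

Let M_i = p''(x_i). Step sizes h_i = 2, 2, 2; slopes of the chords Δ_i = (y_(i+1) - y_i)/h_i = 7/2, -13/2, 3/2.
  2·M_0 + 8·M_1 + 2·M_2 = 6(Δ_1 - Δ_0) = -60
  2·M_1 + 8·M_2 + 2·M_3 = 6(Δ_2 - Δ_1) = 48
Clamped end conditions give two more equations: 2h_0·M_0 + h_0·M_1 = 6(Δ_0 - p'(1)) = 12 and h_2·M_2 + 2h_2·M_3 = 6(p'(7) - Δ_2) = -9.
Forward elimination and back-substitution give M_0 = 93/10, M_1 = -63/5, M_2 = 111/10, M_3 = -39/5.
On [3, 5], p'(x) = b_1 + 2c_1·(x - 3) + 3d_1·(x - 3)² with b_1 = Δ_1 - h_1(2M_1 + M_2)/6 = -9/5, c_1 = M_1/2 = -63/10, d_1 = (M_2 - M_1)/(6h_1) = 79/40. So p'(3) = -9/5.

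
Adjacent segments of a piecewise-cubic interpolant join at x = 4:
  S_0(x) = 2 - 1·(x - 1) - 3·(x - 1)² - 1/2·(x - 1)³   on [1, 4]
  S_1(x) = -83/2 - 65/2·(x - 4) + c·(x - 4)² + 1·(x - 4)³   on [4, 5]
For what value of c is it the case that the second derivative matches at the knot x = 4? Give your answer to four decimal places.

-7.5000

S_0''(x) = -6 - 3·(x - 1), so S_0''(4) = -15. On the right, S_1''(4) = 2c, so c = -15/2.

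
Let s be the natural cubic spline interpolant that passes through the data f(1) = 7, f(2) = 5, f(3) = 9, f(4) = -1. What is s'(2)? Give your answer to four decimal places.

3.0667

Write m_i for s''(x_i). With h_i = 1, 1, 1 and divided differences Δ_i = -2, 4, -10, the continuity of s' gives the tridiagonal system
  1·m_0 + 4·m_1 + 1·m_2 = 6(Δ_1 - Δ_0) = 36
  1·m_1 + 4·m_2 + 1·m_3 = 6(Δ_2 - Δ_1) = -84
Natural end conditions: m_0 = m_3 = 0.
Solving: m_0 = 0, m_1 = 76/5, m_2 = -124/5, m_3 = 0.
On [2, 3], s'(x) = b_1 + 2c_1·(x - 2) + 3d_1·(x - 2)² with b_1 = Δ_1 - h_1(2m_1 + m_2)/6 = 46/15, c_1 = m_1/2 = 38/5, d_1 = (m_2 - m_1)/(6h_1) = -20/3. So s'(2) = 46/15.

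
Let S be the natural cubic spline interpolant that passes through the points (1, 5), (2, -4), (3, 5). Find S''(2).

27

Put M_i = S'' at the i-th knot. Here h = (1, 1) and Δ = (-9, 9), so the interior equations h_(i-1)·M_(i-1) + 2(h_(i-1)+h_i)·M_i + h_i·M_(i+1) = 6(Δ_i − Δ_(i-1)) read
  1·M_0 + 4·M_1 + 1·M_2 = 6(Δ_1 - Δ_0) = 108
Natural end conditions: M_0 = M_2 = 0.
Forward elimination and back-substitution give M_0 = 0, M_1 = 27, M_2 = 0.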